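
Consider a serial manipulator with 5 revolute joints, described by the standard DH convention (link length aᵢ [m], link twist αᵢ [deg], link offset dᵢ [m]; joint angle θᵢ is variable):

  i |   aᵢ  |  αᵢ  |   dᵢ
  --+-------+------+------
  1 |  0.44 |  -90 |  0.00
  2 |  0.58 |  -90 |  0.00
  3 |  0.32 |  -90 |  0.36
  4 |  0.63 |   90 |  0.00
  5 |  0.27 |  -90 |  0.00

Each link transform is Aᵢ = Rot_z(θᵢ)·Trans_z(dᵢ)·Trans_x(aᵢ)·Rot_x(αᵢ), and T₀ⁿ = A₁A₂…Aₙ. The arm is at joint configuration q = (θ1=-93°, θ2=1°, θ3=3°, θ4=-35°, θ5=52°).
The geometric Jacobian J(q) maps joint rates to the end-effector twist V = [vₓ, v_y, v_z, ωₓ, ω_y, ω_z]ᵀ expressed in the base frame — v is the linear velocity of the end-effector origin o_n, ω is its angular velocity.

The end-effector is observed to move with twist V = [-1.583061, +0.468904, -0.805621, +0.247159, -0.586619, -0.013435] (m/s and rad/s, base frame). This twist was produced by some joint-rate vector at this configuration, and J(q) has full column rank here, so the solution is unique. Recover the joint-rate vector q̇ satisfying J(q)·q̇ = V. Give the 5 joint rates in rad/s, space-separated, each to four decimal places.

-0.9660 0.5480 -0.1490 0.2410 -0.9930

o_n = [-0.3658, -1.9488, -0.8434]
J₁: ẑ×o_n = [1.9488, -0.3658, 0.0000], ω = ẑ
J2: z=[0.9986, -0.0523, 0.0000] o=[-0.0230, -0.4394, 0.0000] → [0.0441, 0.8423, -1.5253, 0.9986, -0.0523, 0.0000]
J3: z=[0.0009, 0.0174, -0.9998] o=[-0.0534, -1.0185, -0.0101] → [-0.9447, 0.3132, 0.0046, 0.0009, 0.0174, -0.9998]
J4: z=[-0.9945, 0.1045, 0.0009] o=[-0.0865, -1.3304, -0.3756] → [-0.0483, -0.4655, 0.6442, -0.9945, 0.1045, 0.0009]
J5: z=[0.0607, 0.5846, -0.8090] o=[-0.1401, -1.8373, -0.7459] → [-0.1472, 0.1886, 0.1252, 0.0607, 0.5846, -0.8090]
q̇ = J⁺·V = [-0.9660, 0.5480, -0.1490, 0.2410, -0.9930]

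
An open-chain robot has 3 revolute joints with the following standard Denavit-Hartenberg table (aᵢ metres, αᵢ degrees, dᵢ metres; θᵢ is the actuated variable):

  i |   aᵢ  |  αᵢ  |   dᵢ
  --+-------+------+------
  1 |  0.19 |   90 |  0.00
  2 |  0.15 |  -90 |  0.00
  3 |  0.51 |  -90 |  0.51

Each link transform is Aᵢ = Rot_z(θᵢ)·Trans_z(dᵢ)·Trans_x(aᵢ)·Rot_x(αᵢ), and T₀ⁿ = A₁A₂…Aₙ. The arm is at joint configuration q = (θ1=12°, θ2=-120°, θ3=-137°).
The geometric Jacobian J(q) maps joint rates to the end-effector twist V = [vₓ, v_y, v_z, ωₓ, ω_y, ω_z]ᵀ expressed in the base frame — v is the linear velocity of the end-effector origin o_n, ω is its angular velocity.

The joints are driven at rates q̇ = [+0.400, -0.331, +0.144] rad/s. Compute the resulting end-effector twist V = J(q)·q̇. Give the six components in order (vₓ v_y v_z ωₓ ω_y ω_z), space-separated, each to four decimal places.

o_n = [0.7992, -0.1857, -0.0619]
J₁: ẑ×o_n = [0.1857, 0.7992, -0.0000], ω = ẑ
J2: z=[0.2079, -0.9781, 0.0000] o=[0.1858, 0.0395, 0.0000] → [0.0605, 0.0129, 0.5532, 0.2079, -0.9781, 0.0000]
J3: z=[0.8471, 0.1801, -0.5000] o=[0.1125, 0.0239, -0.1299] → [-0.0926, -0.4010, -0.3012, 0.8471, 0.1801, -0.5000]
V = J·q̇ = [0.0409, 0.2577, -0.2265, 0.0532, 0.3497, 0.3280]

0.0409 0.2577 -0.2265 0.0532 0.3497 0.3280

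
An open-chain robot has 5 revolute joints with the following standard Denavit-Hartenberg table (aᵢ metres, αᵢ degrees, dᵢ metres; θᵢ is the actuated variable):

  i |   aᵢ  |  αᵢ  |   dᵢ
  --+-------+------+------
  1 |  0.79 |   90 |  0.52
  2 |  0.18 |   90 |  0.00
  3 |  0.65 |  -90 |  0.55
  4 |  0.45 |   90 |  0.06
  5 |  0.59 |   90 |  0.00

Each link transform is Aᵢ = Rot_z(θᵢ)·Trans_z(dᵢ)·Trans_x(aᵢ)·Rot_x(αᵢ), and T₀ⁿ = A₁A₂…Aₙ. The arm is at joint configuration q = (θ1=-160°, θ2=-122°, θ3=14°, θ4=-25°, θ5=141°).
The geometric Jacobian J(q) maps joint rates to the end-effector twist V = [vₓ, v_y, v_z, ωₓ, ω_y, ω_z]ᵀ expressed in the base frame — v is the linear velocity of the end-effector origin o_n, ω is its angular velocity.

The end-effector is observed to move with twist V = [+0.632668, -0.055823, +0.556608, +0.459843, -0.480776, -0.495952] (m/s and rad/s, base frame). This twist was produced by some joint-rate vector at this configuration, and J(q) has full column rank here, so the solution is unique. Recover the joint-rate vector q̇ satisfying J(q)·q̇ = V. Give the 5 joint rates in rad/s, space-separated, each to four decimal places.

o_n = [-0.1552, 0.5542, 0.2169]
J₁: ẑ×o_n = [-0.5542, -0.1552, 0.0000], ω = ẑ
J2: z=[-0.3420, 0.9397, 0.0000] o=[-0.7424, -0.2702, 0.5200] → [-0.2848, -0.1037, -0.8337, -0.3420, 0.9397, 0.0000]
J3: z=[0.7969, 0.2900, 0.5299] o=[-0.6527, -0.2376, 0.3674] → [-0.4632, 0.3836, 0.4867, 0.7969, 0.2900, 0.5299]
J4: z=[-0.4523, 0.8679, 0.2052] o=[0.0459, 0.1840, 0.1239] → [0.0047, 0.0008, 0.0071, -0.4523, 0.8679, 0.2052]
J5: z=[0.5530, 0.0925, 0.8280] o=[0.3336, 0.4557, -0.0986] → [-0.0524, -0.5792, 0.0997, 0.5530, 0.0925, 0.8280]
q̇ = J⁺·V = [-0.8960, -0.5990, 0.0230, 0.0380, 0.4590]

-0.8960 -0.5990 0.0230 0.0380 0.4590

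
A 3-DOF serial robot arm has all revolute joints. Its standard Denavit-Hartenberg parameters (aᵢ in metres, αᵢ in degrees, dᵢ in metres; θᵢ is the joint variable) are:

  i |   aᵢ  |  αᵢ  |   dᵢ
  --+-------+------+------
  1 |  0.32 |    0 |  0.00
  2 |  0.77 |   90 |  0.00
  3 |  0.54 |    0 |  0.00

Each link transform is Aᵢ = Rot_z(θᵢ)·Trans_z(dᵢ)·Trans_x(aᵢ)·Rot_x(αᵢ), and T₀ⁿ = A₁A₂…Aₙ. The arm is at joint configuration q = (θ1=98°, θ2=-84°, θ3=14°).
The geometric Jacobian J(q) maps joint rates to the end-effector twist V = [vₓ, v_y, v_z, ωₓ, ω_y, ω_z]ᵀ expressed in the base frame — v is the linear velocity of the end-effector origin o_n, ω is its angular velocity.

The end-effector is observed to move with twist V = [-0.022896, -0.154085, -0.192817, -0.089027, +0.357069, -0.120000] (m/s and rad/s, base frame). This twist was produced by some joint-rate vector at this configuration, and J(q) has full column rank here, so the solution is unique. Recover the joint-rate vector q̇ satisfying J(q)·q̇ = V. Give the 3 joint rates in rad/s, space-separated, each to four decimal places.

0.3380 -0.4580 -0.3680

o_n = [1.2110, 0.6299, 0.1306]
J₁: ẑ×o_n = [-0.6299, 1.2110, 0.0000], ω = ẑ
J2: z=[0.0000, 0.0000, 1.0000] o=[-0.0445, 0.3169, 0.0000] → [-0.3130, 1.2555, 0.0000, 0.0000, 0.0000, 1.0000]
J3: z=[0.2419, -0.9703, 0.0000] o=[0.7026, 0.5032, 0.0000] → [-0.1268, -0.0316, 0.5240, 0.2419, -0.9703, 0.0000]
q̇ = J⁺·V = [0.3380, -0.4580, -0.3680]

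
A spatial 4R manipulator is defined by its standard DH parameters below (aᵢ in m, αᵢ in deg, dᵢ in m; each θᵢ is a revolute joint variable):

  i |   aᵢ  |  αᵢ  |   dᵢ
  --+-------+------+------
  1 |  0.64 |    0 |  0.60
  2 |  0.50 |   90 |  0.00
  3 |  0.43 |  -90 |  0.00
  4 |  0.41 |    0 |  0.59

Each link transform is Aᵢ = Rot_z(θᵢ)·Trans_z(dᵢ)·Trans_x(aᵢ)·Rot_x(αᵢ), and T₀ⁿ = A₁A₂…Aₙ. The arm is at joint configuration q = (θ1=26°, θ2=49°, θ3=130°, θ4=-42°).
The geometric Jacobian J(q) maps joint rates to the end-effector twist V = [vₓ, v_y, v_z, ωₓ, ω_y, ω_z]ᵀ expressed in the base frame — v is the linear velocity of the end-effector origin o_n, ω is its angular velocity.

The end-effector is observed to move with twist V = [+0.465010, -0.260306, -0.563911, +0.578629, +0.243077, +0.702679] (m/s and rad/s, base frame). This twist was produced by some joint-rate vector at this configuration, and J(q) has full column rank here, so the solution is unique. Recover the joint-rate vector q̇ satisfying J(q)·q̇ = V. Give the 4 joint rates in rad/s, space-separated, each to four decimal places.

o_n = [0.7304, -0.2002, 0.7836]
J₁: ẑ×o_n = [0.2002, 0.7304, -0.0000], ω = ẑ
J2: z=[0.0000, 0.0000, 1.0000] o=[0.5752, 0.2806, 0.6000] → [0.4808, 0.1552, -0.0000, 0.0000, 0.0000, 1.0000]
J3: z=[0.9659, -0.2588, 0.0000] o=[0.7046, 0.7635, 0.6000] → [-0.0475, -0.1773, -0.9242, 0.9659, -0.2588, 0.0000]
J4: z=[-0.1983, -0.7399, -0.6428] o=[0.6331, 0.4965, 0.9294] → [-0.3399, -0.0915, 0.2102, -0.1983, -0.7399, -0.6428]
q̇ = J⁺·V = [-0.4820, 0.8620, 0.4960, -0.5020]

-0.4820 0.8620 0.4960 -0.5020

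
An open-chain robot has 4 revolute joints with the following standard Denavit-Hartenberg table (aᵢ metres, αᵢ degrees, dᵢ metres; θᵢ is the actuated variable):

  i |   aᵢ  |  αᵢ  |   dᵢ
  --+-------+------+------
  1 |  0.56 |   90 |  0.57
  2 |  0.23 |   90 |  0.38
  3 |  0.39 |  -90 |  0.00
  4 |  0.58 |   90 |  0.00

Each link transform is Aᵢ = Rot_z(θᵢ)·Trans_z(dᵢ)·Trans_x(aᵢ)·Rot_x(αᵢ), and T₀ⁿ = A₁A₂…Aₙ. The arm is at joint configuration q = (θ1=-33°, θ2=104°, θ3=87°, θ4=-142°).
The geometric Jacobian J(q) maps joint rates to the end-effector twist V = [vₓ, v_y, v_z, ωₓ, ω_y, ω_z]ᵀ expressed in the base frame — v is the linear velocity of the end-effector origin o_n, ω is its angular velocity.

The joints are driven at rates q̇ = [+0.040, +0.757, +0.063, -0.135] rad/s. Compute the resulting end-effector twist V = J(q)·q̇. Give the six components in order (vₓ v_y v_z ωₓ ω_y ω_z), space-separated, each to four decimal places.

o_n = [0.5438, -0.7264, 0.8761]
J₁: ẑ×o_n = [0.7264, 0.5438, -0.0000], ω = ẑ
J2: z=[-0.5446, -0.8387, 0.0000] o=[0.4697, -0.3050, 0.5700] → [-0.2568, 0.1667, 0.2917, -0.5446, -0.8387, 0.0000]
J3: z=[0.8138, -0.5285, 0.2419] o=[0.2160, -0.5934, 0.7932] → [-0.0117, 0.0118, 0.0650, 0.8138, -0.5285, 0.2419]
J4: z=[0.1741, -0.1755, -0.9690] o=[-0.0002, -0.9173, 0.8130] → [0.1739, -0.5381, 0.1287, 0.1741, -0.1755, -0.9690]
V = J·q̇ = [-0.1895, 0.2214, 0.2075, -0.3845, -0.6445, 0.1861]

-0.1895 0.2214 0.2075 -0.3845 -0.6445 0.1861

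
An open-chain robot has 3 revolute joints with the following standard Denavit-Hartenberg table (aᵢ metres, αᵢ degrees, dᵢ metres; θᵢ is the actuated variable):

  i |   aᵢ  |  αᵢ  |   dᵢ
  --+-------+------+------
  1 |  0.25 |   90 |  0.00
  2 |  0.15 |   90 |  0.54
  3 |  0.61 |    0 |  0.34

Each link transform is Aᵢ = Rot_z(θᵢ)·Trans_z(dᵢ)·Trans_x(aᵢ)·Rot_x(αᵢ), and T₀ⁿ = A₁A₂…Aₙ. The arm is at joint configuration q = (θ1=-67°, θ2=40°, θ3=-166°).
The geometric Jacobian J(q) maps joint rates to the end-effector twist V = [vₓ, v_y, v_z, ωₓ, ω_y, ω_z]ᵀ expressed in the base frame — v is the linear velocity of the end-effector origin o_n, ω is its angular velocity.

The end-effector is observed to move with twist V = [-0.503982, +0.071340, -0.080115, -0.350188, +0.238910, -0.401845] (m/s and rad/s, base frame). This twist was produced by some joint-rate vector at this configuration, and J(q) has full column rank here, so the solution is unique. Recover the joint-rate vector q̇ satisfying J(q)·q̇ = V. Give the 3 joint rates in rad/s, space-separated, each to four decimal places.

o_n = [-0.3104, -0.2730, -0.5445]
J₁: ẑ×o_n = [0.2730, -0.3104, 0.0000], ω = ẑ
J2: z=[-0.9205, -0.3907, 0.0000] o=[0.0977, -0.2301, 0.0000] → [0.2127, -0.5012, -0.1200, -0.9205, -0.3907, 0.0000]
J3: z=[0.2512, -0.5917, -0.7660] o=[-0.3545, -0.5469, 0.0964] → [0.5890, 0.1272, 0.0949, 0.2512, -0.5917, -0.7660]
q̇ = J⁺·V = [-0.8270, 0.2290, -0.5550]

-0.8270 0.2290 -0.5550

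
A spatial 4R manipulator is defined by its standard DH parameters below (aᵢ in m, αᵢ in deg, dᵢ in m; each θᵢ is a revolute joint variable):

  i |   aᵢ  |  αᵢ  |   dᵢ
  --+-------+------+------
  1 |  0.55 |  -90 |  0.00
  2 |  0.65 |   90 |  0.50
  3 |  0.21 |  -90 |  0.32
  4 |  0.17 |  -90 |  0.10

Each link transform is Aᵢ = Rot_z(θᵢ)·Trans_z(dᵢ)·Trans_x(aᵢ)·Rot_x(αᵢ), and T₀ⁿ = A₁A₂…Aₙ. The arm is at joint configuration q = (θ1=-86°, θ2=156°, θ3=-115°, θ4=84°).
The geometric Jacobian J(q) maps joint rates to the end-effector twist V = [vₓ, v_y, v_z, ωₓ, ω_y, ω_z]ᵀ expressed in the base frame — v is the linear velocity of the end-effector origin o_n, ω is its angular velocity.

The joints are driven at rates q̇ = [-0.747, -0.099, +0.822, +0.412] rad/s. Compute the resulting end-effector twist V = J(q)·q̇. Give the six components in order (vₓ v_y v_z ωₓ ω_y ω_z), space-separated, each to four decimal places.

o_n = [0.2523, -0.0051, -0.4000]
J₁: ẑ×o_n = [0.0051, 0.2523, -0.0000], ω = ẑ
J2: z=[0.9976, 0.0698, 0.0000] o=[0.0384, -0.5487, 0.0000] → [-0.0279, 0.3990, 0.5273, 0.9976, 0.0698, 0.0000]
J3: z=[0.0284, -0.4057, -0.9135] o=[0.4957, 0.0786, -0.2644] → [-0.0215, 0.2262, -0.1012, 0.0284, -0.4057, -0.9135]
J4: z=[-0.4793, 0.7965, -0.3686] o=[0.3206, -0.1454, -0.5206] → [0.1478, 0.0830, -0.0128, -0.4793, 0.7965, -0.3686]
V = J·q̇ = [0.0422, -0.0078, -0.1406, -0.2729, -0.0123, -1.6498]

0.0422 -0.0078 -0.1406 -0.2729 -0.0123 -1.6498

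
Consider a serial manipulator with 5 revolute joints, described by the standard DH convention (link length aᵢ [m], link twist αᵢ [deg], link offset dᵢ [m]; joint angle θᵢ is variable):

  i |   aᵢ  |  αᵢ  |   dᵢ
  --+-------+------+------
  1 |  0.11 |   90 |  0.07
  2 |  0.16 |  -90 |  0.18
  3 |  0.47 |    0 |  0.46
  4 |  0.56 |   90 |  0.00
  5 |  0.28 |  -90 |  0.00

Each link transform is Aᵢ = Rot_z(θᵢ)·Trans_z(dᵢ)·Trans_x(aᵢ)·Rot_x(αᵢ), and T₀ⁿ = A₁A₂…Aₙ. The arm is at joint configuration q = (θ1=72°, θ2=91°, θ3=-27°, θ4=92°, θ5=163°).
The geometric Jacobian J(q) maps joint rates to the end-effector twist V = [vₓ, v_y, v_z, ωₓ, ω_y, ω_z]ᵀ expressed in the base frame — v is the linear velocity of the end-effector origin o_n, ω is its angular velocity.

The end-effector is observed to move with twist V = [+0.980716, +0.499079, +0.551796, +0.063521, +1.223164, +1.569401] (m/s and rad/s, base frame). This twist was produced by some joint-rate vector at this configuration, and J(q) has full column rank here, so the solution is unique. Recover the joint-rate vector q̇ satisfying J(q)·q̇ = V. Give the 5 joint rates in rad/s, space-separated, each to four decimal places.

0.8100 -0.6620 -0.5030 -0.6930 0.8150

o_n = [-0.0150, -0.4620, 0.7627]
J₁: ẑ×o_n = [0.4620, -0.0150, 0.0000], ω = ẑ
J2: z=[0.9511, -0.3090, 0.0000] o=[0.0340, 0.1046, 0.0700] → [-0.2141, -0.6588, -0.5540, 0.9511, -0.3090, 0.0000]
J3: z=[-0.3090, -0.9509, -0.0175] o=[0.2043, 0.0463, 0.2300] → [-0.5155, 0.1684, -0.0515, -0.3090, -0.9509, -0.0175]
J4: z=[-0.3090, -0.9509, -0.0175] o=[0.2629, -0.4640, 0.6407] → [-0.1160, 0.0426, -0.2648, -0.3090, -0.9509, -0.0175]
J5: z=[0.3970, -0.1456, 0.9062] o=[-0.2211, -0.3111, 0.8773] → [0.1535, 0.2323, -0.0299, 0.3970, -0.1456, 0.9062]
q̇ = J⁺·V = [0.8100, -0.6620, -0.5030, -0.6930, 0.8150]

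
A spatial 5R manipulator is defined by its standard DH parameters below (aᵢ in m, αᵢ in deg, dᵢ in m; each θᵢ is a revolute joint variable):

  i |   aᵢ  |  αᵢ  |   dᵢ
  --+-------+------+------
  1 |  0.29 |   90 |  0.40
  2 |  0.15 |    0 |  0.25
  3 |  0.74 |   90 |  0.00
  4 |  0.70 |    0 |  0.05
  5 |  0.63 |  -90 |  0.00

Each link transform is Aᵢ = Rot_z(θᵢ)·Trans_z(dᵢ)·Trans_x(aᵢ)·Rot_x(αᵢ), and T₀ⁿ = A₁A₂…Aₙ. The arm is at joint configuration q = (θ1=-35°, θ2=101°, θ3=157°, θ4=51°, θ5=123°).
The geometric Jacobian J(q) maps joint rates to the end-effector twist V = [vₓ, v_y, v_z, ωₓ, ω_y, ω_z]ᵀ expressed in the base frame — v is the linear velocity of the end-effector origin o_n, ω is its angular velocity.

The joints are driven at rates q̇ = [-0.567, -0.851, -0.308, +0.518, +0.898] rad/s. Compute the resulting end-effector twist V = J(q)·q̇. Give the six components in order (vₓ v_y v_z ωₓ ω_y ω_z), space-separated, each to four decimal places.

-0.3911 1.0110 0.5814 -0.4698 1.7438 -0.2726

o_n = [-0.4135, -0.7602, 0.0158]
J₁: ẑ×o_n = [0.7602, -0.4135, 0.0000], ω = ẑ
J2: z=[-0.5736, -0.8192, 0.0000] o=[0.2376, -0.1663, 0.4000] → [0.3147, -0.2204, -0.1927, -0.5736, -0.8192, 0.0000]
J3: z=[-0.5736, -0.8192, 0.0000] o=[0.0707, -0.3547, 0.5472] → [0.4354, -0.3048, -0.1641, -0.5736, -0.8192, 0.0000]
J4: z=[-0.8013, 0.5610, 0.2079] o=[-0.0553, -0.2665, -0.1766] → [0.2106, 0.0797, 0.5965, -0.8013, 0.5610, 0.2079]
J5: z=[-0.8013, 0.5610, 0.2079] o=[-0.4824, -0.6315, -0.5971] → [0.3706, 0.5054, 0.0644, -0.8013, 0.5610, 0.2079]
V = J·q̇ = [-0.3911, 1.0110, 0.5814, -0.4698, 1.7438, -0.2726]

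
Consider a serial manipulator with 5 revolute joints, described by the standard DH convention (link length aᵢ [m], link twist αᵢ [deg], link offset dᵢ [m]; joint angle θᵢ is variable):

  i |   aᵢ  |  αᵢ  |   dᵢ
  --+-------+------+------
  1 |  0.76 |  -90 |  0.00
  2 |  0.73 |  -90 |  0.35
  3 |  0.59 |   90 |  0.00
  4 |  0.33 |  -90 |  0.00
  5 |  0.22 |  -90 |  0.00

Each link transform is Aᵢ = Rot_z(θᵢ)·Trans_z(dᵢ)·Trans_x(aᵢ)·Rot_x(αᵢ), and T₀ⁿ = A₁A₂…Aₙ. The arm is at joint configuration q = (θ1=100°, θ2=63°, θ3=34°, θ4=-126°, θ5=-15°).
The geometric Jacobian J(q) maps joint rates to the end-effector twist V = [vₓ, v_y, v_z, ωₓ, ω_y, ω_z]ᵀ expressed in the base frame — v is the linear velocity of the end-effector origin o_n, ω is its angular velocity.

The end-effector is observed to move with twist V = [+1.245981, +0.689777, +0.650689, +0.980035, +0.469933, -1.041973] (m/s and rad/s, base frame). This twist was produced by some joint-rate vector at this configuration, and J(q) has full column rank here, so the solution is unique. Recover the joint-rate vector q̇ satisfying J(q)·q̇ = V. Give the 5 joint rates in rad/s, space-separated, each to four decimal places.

o_n = [-0.5195, 1.5320, -0.6798]
J₁: ẑ×o_n = [-1.5320, -0.5195, 0.0000], ω = ẑ
J2: z=[-0.9848, -0.1736, 0.0000] o=[-0.1320, 0.7485, 0.0000] → [0.1181, -0.6695, -0.8390, -0.9848, -0.1736, 0.0000]
J3: z=[0.1547, -0.8775, -0.4540] o=[-0.5342, 1.0141, -0.6504] → [0.2609, -0.0021, 0.0930, 0.1547, -0.8775, -0.4540]
J4: z=[-0.8605, 0.1061, -0.4982] o=[-0.2479, 1.2900, -1.0863] → [0.1637, 0.4851, -0.1794, -0.8605, 0.1061, -0.4982]
J5: z=[0.3017, 0.8942, -0.3308] o=[-0.3833, 1.4336, -0.8218] → [0.1595, 0.0022, 0.1515, 0.3017, 0.8942, -0.3308]
q̇ = J⁺·V = [-0.7480, -0.5730, 0.3030, -0.1720, 0.7320]

-0.7480 -0.5730 0.3030 -0.1720 0.7320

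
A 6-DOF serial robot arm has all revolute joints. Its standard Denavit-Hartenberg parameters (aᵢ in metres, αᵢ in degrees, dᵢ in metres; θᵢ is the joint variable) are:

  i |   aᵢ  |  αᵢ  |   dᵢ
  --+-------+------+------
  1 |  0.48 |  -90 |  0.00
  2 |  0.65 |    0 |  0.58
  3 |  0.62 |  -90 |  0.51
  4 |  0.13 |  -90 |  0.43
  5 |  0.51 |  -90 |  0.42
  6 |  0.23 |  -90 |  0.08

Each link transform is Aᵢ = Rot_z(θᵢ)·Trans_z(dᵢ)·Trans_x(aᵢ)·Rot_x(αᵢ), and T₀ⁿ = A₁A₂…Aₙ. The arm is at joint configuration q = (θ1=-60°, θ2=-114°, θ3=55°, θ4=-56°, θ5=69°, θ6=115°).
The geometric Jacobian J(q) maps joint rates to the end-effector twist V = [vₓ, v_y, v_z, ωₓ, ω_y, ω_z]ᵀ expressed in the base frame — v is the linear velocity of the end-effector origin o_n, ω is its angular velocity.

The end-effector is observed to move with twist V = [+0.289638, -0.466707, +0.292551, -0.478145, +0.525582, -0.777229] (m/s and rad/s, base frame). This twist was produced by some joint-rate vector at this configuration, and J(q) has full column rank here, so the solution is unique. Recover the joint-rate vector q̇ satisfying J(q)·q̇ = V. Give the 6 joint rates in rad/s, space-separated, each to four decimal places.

-0.3630 0.3070 -0.5910 -0.2710 -0.6650 0.3090

o_n = [1.3362, -0.0339, 1.3648]
J₁: ẑ×o_n = [0.0339, 1.3362, -0.0000], ω = ẑ
J2: z=[0.8660, 0.5000, 0.0000] o=[0.2400, -0.4157, 0.0000] → [0.6824, -1.1819, -0.2175, 0.8660, 0.5000, 0.0000]
J3: z=[0.8660, 0.5000, 0.0000] o=[0.6101, 0.1033, 0.5938] → [0.3855, -0.6677, -0.4819, 0.8660, 0.5000, 0.0000]
J4: z=[0.4286, -0.7423, -0.5150] o=[1.2114, 0.0817, 1.1252] → [-0.2374, -0.1669, 0.0430, 0.4286, -0.7423, -0.5150]
J5: z=[-0.2708, -0.6494, 0.7106] o=[1.5078, -0.2160, 0.9661] → [-0.3883, -0.0140, -0.1607, -0.2708, -0.6494, 0.7106]
J6: z=[-0.9583, 0.1119, -0.2629] o=[1.3475, -0.1051, 1.5974] → [-0.0073, -0.2199, -0.0670, -0.9583, 0.1119, -0.2629]
q̇ = J⁺·V = [-0.3630, 0.3070, -0.5910, -0.2710, -0.6650, 0.3090]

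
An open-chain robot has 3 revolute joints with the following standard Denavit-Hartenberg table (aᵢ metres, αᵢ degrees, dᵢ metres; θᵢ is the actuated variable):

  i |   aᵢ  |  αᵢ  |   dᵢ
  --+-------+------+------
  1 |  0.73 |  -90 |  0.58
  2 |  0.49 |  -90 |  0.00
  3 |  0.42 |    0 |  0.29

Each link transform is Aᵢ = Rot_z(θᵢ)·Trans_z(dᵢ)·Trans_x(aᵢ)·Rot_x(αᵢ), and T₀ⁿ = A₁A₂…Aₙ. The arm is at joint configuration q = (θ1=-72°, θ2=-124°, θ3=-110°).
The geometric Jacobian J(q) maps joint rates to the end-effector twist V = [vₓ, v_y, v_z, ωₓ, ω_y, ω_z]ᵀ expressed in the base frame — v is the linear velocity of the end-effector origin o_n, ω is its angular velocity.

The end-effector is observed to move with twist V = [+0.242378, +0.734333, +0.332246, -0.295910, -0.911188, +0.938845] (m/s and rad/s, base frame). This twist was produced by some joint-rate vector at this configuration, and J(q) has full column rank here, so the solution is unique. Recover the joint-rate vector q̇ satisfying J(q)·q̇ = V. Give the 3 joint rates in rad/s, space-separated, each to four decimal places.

o_n = [0.6154, -0.6168, 1.0293]
J₁: ẑ×o_n = [0.6168, 0.6154, -0.0000], ω = ẑ
J2: z=[0.9511, 0.3090, 0.0000] o=[0.2256, -0.6943, 0.5800] → [0.1388, -0.4273, -0.0467, 0.9511, 0.3090, 0.0000]
J3: z=[0.2562, -0.7885, 0.5592] o=[0.1409, -0.4337, 0.9862] → [0.0684, 0.2543, 0.3272, 0.2562, -0.7885, 0.5592]
q̇ = J⁺·V = [0.4160, -0.5630, 0.9350]

0.4160 -0.5630 0.9350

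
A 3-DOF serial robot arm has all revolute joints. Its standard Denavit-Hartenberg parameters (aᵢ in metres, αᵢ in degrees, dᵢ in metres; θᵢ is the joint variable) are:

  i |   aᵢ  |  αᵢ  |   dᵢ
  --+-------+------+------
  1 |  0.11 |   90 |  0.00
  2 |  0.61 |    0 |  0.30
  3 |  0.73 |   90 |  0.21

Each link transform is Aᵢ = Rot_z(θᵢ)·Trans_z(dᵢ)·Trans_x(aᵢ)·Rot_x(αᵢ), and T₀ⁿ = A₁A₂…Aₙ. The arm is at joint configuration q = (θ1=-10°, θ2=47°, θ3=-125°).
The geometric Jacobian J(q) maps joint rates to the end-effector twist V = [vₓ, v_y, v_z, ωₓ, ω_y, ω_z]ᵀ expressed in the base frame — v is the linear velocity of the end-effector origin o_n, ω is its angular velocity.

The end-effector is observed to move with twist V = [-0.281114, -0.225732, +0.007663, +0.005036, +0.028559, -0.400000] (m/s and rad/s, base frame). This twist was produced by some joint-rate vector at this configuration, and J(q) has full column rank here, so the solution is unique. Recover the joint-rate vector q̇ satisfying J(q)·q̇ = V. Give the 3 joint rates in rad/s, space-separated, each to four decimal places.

o_n = [0.5789, -0.6199, -0.2679]
J₁: ẑ×o_n = [0.6199, 0.5789, -0.0000], ω = ẑ
J2: z=[-0.1736, -0.9848, 0.0000] o=[0.1083, -0.0191, 0.0000] → [0.2639, -0.0465, 0.5678, -0.1736, -0.9848, 0.0000]
J3: z=[-0.1736, -0.9848, 0.0000] o=[0.4659, -0.3868, 0.4461] → [0.7032, -0.1240, 0.1518, -0.1736, -0.9848, 0.0000]
q̇ = J⁺·V = [-0.4000, 0.0290, -0.0580]

-0.4000 0.0290 -0.0580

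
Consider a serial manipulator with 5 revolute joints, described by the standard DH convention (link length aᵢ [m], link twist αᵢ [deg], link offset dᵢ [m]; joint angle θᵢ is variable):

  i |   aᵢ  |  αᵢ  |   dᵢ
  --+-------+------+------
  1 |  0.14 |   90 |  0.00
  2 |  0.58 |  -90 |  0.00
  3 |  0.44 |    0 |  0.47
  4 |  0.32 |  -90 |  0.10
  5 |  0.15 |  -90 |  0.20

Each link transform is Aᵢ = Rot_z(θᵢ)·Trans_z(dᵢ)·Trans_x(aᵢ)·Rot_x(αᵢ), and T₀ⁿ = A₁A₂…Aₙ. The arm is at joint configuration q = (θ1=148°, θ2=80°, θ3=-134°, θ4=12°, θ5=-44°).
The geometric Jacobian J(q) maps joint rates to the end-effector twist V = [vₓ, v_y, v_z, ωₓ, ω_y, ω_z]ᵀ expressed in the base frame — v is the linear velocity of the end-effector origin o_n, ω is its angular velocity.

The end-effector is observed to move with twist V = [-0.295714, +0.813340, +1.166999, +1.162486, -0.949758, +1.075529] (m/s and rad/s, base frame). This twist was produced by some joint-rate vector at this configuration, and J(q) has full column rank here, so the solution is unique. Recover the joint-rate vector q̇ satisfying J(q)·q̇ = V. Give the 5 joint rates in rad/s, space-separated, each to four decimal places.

0.4220 -0.4300 0.6460 0.9340 0.4540

o_n = [0.8285, 0.4084, 0.3310]
J₁: ẑ×o_n = [-0.4084, 0.8285, 0.0000], ω = ẑ
J2: z=[0.5299, 0.8480, 0.0000] o=[-0.1187, 0.0742, 0.0000] → [0.2807, -0.1754, -0.6262, 0.5299, 0.8480, 0.0000]
J3: z=[0.8352, -0.5219, 0.1736] o=[-0.2041, 0.1276, 0.5712] → [0.0766, 0.3799, 0.7734, 0.8352, -0.5219, 0.1736]
J4: z=[0.8352, -0.5219, 0.1736] o=[0.4011, 0.1226, 0.3518] → [-0.0388, 0.0916, 0.4617, 0.8352, -0.5219, 0.1736]
J5: z=[0.1559, 0.5274, 0.8352] o=[0.6534, 0.2849, 0.2022] → [-0.0352, 0.1262, -0.0731, 0.1559, 0.5274, 0.8352]
q̇ = J⁺·V = [0.4220, -0.4300, 0.6460, 0.9340, 0.4540]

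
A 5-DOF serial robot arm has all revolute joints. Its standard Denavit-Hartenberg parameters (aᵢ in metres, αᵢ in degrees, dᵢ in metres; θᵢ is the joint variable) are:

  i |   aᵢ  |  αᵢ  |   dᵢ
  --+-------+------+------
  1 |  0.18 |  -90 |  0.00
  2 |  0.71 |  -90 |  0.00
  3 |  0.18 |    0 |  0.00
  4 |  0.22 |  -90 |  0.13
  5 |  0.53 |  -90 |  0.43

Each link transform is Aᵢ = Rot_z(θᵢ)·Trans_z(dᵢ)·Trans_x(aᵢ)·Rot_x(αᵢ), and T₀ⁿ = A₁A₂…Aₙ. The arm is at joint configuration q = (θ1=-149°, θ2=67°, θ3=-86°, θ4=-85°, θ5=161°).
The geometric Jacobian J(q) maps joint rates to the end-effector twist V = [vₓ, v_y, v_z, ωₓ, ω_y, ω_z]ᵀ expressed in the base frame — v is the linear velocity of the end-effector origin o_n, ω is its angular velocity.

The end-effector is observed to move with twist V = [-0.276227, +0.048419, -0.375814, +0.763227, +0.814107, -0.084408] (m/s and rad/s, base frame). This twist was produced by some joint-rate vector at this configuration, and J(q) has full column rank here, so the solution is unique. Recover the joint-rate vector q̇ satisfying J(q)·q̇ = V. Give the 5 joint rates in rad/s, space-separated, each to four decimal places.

0.3400 -0.1230 0.5590 0.5950 -0.1840

o_n = [-0.2568, -0.8080, -0.9660]
J₁: ẑ×o_n = [0.8080, -0.2568, 0.0000], ω = ẑ
J2: z=[0.5150, -0.8572, 0.0000] o=[-0.1543, -0.0927, 0.0000] → [0.8280, 0.4975, -0.4563, 0.5150, -0.8572, 0.0000]
J3: z=[0.7890, 0.4741, -0.3907] o=[-0.3921, -0.2356, -0.6536] → [-0.3718, 0.1937, -0.5157, 0.7890, 0.4741, -0.3907]
J4: z=[0.7890, 0.4741, -0.3907] o=[-0.3038, -0.3920, -0.6651] → [-0.3052, 0.2190, -0.3505, 0.7890, 0.4741, -0.3907]
J5: z=[0.4563, -0.8781, -0.1440] o=[-0.1107, -0.3162, -0.5159] → [0.3244, 0.2264, -0.3527, 0.4563, -0.8781, -0.1440]
q̇ = J⁺·V = [0.3400, -0.1230, 0.5590, 0.5950, -0.1840]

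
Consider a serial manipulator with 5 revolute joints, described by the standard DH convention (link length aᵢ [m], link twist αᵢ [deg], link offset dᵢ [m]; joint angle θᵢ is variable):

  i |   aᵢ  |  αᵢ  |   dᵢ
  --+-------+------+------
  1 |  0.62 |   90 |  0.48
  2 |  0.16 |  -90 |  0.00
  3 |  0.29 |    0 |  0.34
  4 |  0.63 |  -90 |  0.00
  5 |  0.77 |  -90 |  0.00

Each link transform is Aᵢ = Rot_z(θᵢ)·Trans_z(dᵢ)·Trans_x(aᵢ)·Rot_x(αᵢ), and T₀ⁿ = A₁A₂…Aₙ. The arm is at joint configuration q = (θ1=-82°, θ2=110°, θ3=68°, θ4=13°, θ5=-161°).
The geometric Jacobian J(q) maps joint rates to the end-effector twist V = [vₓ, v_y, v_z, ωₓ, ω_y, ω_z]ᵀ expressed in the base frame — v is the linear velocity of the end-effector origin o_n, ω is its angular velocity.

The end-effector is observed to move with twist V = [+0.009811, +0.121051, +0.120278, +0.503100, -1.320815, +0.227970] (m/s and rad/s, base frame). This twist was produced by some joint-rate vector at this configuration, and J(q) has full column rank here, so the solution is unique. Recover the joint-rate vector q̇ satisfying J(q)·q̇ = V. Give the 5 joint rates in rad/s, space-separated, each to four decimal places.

o_n = [0.1673, 0.0454, 0.5160]
J₁: ẑ×o_n = [-0.0454, 0.1673, 0.0000], ω = ẑ
J2: z=[-0.9903, -0.1392, 0.0000] o=[0.0863, -0.6140, 0.4800] → [-0.0050, 0.0356, -0.6417, -0.9903, -0.1392, 0.0000]
J3: z=[-0.1308, 0.9305, -0.3420] o=[0.0787, -0.5598, 0.6304] → [0.1006, -0.0453, -0.1617, -0.1308, 0.9305, -0.3420]
J4: z=[-0.1308, 0.9305, -0.3420] o=[0.2953, -0.1692, 0.6161] → [-0.0198, 0.0307, 0.0910, -0.1308, 0.9305, -0.3420]
J5: z=[0.2019, -0.3128, -0.9281] o=[0.9068, -0.0492, 0.7088] → [0.1481, 0.7252, -0.2122, 0.2019, -0.3128, -0.9281]
q̇ = J⁺·V = [-0.0560, -0.2820, -0.4350, -0.9570, 0.2070]

-0.0560 -0.2820 -0.4350 -0.9570 0.2070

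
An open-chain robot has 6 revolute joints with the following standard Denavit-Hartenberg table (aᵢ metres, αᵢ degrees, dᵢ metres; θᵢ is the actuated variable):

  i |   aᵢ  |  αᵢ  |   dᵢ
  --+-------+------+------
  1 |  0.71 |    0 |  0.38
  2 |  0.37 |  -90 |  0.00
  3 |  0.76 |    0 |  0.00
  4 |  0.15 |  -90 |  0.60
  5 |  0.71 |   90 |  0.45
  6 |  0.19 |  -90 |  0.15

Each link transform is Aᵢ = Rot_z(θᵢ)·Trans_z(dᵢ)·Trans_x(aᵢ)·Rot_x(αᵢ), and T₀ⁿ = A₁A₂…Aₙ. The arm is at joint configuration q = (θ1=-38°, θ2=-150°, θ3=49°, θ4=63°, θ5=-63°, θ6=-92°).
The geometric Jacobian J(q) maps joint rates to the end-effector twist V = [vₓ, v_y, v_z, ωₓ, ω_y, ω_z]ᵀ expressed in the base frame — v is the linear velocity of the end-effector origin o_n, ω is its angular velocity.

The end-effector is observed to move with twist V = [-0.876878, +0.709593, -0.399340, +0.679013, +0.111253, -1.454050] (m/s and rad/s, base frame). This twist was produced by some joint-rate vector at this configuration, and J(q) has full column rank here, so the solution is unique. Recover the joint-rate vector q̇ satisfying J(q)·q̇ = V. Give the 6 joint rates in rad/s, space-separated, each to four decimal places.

-0.2050 -0.7870 0.4650 -0.3260 0.4360 -0.7570

o_n = [-0.1175, -1.6495, -0.4074]
J₁: ẑ×o_n = [1.6495, -0.1175, 0.0000], ω = ẑ
J2: z=[0.0000, 0.0000, 1.0000] o=[0.5595, -0.4371, 0.3800] → [1.2124, -0.6770, 0.0000, 0.0000, 0.0000, 1.0000]
J3: z=[-0.1392, -0.9903, 0.0000] o=[0.1931, -0.3856, 0.3800] → [0.7797, -0.1096, -0.1317, -0.1392, -0.9903, 0.0000]
J4: z=[-0.1392, -0.9903, 0.0000] o=[-0.3007, -0.3162, -0.1936] → [0.2117, -0.0298, 0.3669, -0.1392, -0.9903, 0.0000]
J5: z=[0.9182, -0.1290, 0.3746] o=[-0.3285, -0.9182, -0.3327] → [0.2836, 0.1476, -0.6442, 0.9182, -0.1290, 0.3746]
J6: z=[-0.3937, -0.4031, 0.8261] o=[0.1162, -1.6195, -0.4629] → [0.0023, -0.1712, -0.0824, -0.3937, -0.4031, 0.8261]
q̇ = J⁺·V = [-0.2050, -0.7870, 0.4650, -0.3260, 0.4360, -0.7570]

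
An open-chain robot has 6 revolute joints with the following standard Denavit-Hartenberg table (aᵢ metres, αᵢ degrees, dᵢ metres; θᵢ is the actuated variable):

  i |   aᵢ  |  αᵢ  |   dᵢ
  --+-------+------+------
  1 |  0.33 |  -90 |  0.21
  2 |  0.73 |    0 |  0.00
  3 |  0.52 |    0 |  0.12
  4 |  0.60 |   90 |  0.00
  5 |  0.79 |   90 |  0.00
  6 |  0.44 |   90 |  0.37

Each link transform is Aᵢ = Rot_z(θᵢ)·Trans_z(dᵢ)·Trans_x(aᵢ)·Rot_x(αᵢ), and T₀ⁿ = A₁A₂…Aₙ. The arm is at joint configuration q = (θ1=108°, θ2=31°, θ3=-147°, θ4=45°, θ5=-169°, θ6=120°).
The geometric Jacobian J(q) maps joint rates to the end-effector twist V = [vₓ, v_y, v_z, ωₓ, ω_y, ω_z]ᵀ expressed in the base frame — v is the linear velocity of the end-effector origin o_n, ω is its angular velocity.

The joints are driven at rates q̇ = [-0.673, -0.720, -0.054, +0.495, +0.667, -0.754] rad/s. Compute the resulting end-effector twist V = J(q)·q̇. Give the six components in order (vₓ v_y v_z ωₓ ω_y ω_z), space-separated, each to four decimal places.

0.7332 0.0599 -0.2023 1.1497 -0.2403 -0.3198

o_n = [-0.4666, 0.2245, 0.3970]
J₁: ẑ×o_n = [-0.2245, -0.4666, 0.0000], ω = ẑ
J2: z=[-0.9511, -0.3090, 0.0000] o=[-0.1020, 0.3138, 0.2100] → [-0.0578, 0.1778, -0.0277, -0.9511, -0.3090, 0.0000]
J3: z=[-0.9511, -0.3090, 0.0000] o=[-0.2953, 0.9090, -0.1660] → [-0.1740, 0.5354, 0.5981, -0.9511, -0.3090, 0.0000]
J4: z=[-0.9511, -0.3090, 0.0000] o=[-0.3390, 0.6551, 0.3014] → [-0.0295, 0.0909, 0.3701, -0.9511, -0.3090, 0.0000]
J5: z=[0.2922, -0.8992, 0.3256] o=[-0.3994, 0.8409, 0.8687] → [0.6249, 0.1159, -0.2406, 0.2922, -0.8992, 0.3256]
J6: z=[-0.9144, -0.3624, -0.1804] o=[-0.1780, 0.6473, 0.1355] → [-0.1711, 0.2912, 0.2820, -0.9144, -0.3624, -0.1804]
V = J·q̇ = [0.7332, 0.0599, -0.2023, 1.1497, -0.2403, -0.3198]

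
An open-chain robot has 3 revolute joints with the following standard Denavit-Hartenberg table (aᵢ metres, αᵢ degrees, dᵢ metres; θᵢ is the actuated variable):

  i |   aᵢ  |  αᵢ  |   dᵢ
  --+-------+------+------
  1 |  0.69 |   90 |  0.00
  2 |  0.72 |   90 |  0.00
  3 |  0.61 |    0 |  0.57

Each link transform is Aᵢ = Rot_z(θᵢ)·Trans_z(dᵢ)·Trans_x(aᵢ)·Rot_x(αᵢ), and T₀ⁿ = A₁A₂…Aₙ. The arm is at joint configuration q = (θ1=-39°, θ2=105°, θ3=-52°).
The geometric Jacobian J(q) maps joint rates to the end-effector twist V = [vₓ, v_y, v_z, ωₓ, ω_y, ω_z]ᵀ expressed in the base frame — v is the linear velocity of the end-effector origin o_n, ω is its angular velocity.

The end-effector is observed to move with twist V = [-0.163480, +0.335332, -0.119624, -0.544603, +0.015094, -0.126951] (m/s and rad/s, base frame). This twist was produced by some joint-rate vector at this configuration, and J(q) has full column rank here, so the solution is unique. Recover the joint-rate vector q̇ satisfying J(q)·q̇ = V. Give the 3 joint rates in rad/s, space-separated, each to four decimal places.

o_n = [1.0463, -0.2287, 1.2058]
J₁: ẑ×o_n = [0.2287, 1.0463, -0.0000], ω = ẑ
J2: z=[-0.6293, -0.7771, 0.0000] o=[0.5362, -0.4342, 0.0000] → [-0.9370, 0.7588, 0.2670, -0.6293, -0.7771, 0.0000]
J3: z=[0.7507, -0.6079, 0.2588] o=[0.3914, -0.3170, 0.6955] → [-0.3330, -0.2136, 0.4643, 0.7507, -0.6079, 0.2588]
q̇ = J⁺·V = [-0.0110, 0.3310, -0.4480]

-0.0110 0.3310 -0.4480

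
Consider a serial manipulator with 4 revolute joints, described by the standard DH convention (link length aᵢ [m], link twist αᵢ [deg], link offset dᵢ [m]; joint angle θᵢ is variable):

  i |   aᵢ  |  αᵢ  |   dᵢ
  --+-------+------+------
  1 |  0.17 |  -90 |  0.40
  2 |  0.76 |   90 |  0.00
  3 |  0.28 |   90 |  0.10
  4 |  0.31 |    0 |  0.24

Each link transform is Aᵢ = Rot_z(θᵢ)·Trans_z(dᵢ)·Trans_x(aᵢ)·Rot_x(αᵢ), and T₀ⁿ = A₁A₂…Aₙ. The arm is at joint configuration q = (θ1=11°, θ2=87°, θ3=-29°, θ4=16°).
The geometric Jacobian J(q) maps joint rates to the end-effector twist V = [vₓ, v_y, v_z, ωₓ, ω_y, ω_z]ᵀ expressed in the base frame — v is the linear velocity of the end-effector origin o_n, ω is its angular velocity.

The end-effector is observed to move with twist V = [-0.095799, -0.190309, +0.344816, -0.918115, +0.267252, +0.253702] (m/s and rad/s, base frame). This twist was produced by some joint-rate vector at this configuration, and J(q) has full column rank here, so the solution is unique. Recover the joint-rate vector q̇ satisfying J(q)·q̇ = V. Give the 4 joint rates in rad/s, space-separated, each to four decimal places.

0.4240 0.2110 -0.8580 -0.2590

o_n = [0.5012, -0.4019, -0.7379]
J₁: ẑ×o_n = [0.4019, 0.5012, -0.0000], ω = ẑ
J2: z=[-0.1908, 0.9816, 0.0000] o=[0.1669, 0.0324, 0.4000] → [-1.1170, -0.2171, -0.2453, -0.1908, 0.9816, 0.0000]
J3: z=[0.9803, 0.1905, 0.0523] o=[0.2059, 0.0400, -0.3590] → [-0.0491, 0.3869, -0.4895, 0.9803, 0.1905, 0.0523]
J4: z=[0.1420, -0.8634, 0.4841] o=[0.3424, -0.0717, -0.5983] → [0.2804, 0.0967, 0.0902, 0.1420, -0.8634, 0.4841]
q̇ = J⁺·V = [0.4240, 0.2110, -0.8580, -0.2590]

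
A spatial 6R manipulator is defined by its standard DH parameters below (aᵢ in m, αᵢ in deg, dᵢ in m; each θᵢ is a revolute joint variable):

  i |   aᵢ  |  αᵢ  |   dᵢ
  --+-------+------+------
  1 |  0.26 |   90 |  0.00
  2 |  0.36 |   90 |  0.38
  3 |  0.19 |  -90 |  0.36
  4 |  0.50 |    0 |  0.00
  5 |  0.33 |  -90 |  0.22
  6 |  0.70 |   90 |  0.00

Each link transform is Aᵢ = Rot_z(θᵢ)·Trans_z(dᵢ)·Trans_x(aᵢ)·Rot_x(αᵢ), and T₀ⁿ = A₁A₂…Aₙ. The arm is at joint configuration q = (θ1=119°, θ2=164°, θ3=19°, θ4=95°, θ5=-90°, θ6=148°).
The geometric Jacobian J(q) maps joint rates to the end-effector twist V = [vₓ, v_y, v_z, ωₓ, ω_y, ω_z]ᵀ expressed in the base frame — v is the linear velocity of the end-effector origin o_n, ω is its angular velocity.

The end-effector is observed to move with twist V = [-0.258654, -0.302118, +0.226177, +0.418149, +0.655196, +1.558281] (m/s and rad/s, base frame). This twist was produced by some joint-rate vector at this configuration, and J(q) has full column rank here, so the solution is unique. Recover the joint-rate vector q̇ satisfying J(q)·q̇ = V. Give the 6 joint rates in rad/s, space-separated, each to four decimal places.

o_n = [0.2032, 0.0447, -0.0282]
J₁: ẑ×o_n = [-0.0447, 0.2032, 0.0000], ω = ẑ
J2: z=[0.8746, 0.4848, 0.0000] o=[-0.1261, 0.2274, 0.0000] → [-0.0137, 0.0246, -0.3194, 0.8746, 0.4848, 0.0000]
J3: z=[-0.1336, 0.2411, 0.9613] o=[0.3741, 0.1090, 0.0992] → [0.0310, -0.1812, 0.0498, -0.1336, 0.2411, 0.9613]
J4: z=[0.6752, 0.7321, -0.0897] o=[0.4638, 0.0747, 0.4948] → [-0.3856, 0.3765, 0.1705, 0.6752, 0.7321, -0.0897]
J5: z=[0.6752, 0.7321, -0.0897] o=[0.4987, -0.0176, 0.0046] → [-0.0184, 0.0487, 0.2584, 0.6752, 0.7321, -0.0897]
J6: z=[0.0699, -0.1846, -0.9803] o=[0.8896, -0.0729, 0.0429] → [0.1285, 0.6778, -0.1185, 0.0699, -0.1846, -0.9803]
q̇ = J⁺·V = [0.7680, 0.0530, 0.0090, 0.2780, 0.3630, -0.8560]

0.7680 0.0530 0.0090 0.2780 0.3630 -0.8560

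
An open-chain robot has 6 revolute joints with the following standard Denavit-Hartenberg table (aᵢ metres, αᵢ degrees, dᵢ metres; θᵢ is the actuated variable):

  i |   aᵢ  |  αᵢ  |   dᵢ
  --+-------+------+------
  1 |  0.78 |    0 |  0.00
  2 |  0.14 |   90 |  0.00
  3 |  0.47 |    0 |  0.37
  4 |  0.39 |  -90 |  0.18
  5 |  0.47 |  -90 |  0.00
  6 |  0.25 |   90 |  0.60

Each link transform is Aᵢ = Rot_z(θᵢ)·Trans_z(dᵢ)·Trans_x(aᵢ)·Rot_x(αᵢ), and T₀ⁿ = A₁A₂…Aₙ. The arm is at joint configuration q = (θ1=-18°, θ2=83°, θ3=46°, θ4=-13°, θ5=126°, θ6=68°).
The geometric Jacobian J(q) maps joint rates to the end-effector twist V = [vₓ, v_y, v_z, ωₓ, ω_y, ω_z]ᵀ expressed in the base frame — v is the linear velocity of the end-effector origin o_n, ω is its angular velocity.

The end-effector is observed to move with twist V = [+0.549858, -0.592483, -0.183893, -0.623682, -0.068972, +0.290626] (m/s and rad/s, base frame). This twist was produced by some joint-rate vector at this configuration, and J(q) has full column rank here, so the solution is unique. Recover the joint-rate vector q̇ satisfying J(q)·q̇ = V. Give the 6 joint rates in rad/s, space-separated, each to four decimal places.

o_n = [1.2459, -0.2169, -0.0887]
J₁: ẑ×o_n = [0.2169, 1.2459, -0.0000], ω = ẑ
J2: z=[0.0000, 0.0000, 1.0000] o=[0.7418, -0.2410, 0.0000] → [-0.0241, 0.5041, 0.0000, 0.0000, 0.0000, 1.0000]
J3: z=[0.9063, -0.4226, 0.0000] o=[0.8010, -0.1142, 0.0000] → [0.0375, 0.0804, 0.0949, 0.9063, -0.4226, 0.0000]
J4: z=[0.9063, -0.4226, 0.0000] o=[1.2743, 0.0254, 0.3381] → [0.1804, 0.3868, -0.2316, 0.9063, -0.4226, 0.0000]
J5: z=[-0.2302, -0.4936, 0.8387] o=[1.5757, 0.2457, 0.5505] → [0.7036, -0.4237, -0.0563, -0.2302, -0.4936, 0.8387]
J6: z=[0.2460, -0.8633, -0.4406] o=[1.1331, 0.1965, 0.4000] → [0.2398, 0.0705, -0.0043, 0.2460, -0.8633, -0.4406]
q̇ = J⁺·V = [-0.0770, -0.3900, -0.7340, 0.2990, 0.8130, -0.1720]

-0.0770 -0.3900 -0.7340 0.2990 0.8130 -0.1720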